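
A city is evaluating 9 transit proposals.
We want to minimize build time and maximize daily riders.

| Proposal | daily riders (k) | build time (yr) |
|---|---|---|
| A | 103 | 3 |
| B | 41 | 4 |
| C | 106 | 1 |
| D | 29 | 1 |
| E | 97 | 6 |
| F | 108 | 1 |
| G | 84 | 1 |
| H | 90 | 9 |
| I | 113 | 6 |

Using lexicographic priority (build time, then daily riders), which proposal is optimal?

F

First minimize build time: best is 1, kept {C, D, F, G}.
Then maximize daily riders: best is 108, kept {F}.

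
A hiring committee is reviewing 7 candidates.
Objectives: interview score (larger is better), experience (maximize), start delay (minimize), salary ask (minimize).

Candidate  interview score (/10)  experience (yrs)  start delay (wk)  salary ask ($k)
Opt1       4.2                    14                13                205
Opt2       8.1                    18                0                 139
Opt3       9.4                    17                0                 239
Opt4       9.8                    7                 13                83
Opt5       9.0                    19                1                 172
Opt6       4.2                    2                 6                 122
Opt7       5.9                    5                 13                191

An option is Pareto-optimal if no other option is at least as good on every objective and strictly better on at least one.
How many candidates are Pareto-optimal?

5

Opt1: dominated by Opt2 (interview score 8.1≥4.2, experience 18≥14, start delay 0≤13, salary ask 139≤205).
Opt2: not dominated.
Opt3: not dominated.
Opt4: not dominated (best interview score).
Opt5: not dominated (best experience).
Opt6: not dominated.
Opt7: dominated by Opt2 (interview score 8.1≥5.9, experience 18≥5, start delay 0≤13, salary ask 139≤191).
Pareto-optimal: Opt2, Opt3, Opt4, Opt5, Opt6 → 5.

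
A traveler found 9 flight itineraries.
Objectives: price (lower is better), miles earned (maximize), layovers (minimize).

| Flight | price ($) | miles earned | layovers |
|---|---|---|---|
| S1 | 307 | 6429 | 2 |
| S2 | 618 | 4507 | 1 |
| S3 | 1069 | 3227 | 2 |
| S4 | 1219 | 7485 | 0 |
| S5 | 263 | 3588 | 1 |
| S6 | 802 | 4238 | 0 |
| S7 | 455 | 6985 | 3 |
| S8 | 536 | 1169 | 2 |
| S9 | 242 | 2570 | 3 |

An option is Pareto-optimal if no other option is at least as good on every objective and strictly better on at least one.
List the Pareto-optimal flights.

S1: not dominated.
S2: not dominated.
S3: dominated by S1 (price 307≤1069, miles earned 6429≥3227, layovers 2≤2).
S4: not dominated (best miles earned).
S5: not dominated.
S6: not dominated.
S7: not dominated.
S8: dominated by S1 (price 307≤536, miles earned 6429≥1169, layovers 2≤2).
S9: not dominated (best price).

S1, S2, S4, S5, S6, S7, S9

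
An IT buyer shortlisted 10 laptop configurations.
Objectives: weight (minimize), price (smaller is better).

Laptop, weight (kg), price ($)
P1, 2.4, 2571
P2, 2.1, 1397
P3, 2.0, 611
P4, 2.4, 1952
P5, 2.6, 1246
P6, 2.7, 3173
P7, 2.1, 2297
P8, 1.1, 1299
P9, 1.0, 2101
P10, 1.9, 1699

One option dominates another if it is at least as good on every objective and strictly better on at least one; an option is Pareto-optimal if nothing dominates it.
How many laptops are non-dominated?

3

P1: dominated by P2 (weight 2.1≤2.4, price 1397≤2571).
P2: dominated by P3 (weight 2.0≤2.1, price 611≤1397).
P3: not dominated (best price).
P4: dominated by P2 (weight 2.1≤2.4, price 1397≤1952).
P5: dominated by P3 (weight 2.0≤2.6, price 611≤1246).
P6: dominated by P1 (weight 2.4≤2.7, price 2571≤3173).
P7: dominated by P2 (weight 2.1≤2.1, price 1397≤2297).
P8: not dominated.
P9: not dominated (best weight).
P10: dominated by P8 (weight 1.1≤1.9, price 1299≤1699).
Pareto-optimal: P3, P8, P9 → 3.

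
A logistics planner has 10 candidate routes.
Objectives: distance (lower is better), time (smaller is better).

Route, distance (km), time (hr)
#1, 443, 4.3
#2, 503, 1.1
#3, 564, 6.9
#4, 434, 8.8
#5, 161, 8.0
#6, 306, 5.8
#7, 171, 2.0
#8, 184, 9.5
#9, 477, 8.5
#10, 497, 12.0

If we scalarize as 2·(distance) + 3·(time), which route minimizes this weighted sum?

#5

#1: 2·443 + 3·4.3 = 898.9
#2: 2·503 + 3·1.1 = 1009.3
#3: 2·564 + 3·6.9 = 1148.7
#4: 2·434 + 3·8.8 = 894.4
#5: 2·161 + 3·8.0 = 346.0
#6: 2·306 + 3·5.8 = 629.4
#7: 2·171 + 3·2.0 = 348.0
#8: 2·184 + 3·9.5 = 396.5
#9: 2·477 + 3·8.5 = 979.5
#10: 2·497 + 3·12.0 = 1030.0
Lowest: #5 at 346.0.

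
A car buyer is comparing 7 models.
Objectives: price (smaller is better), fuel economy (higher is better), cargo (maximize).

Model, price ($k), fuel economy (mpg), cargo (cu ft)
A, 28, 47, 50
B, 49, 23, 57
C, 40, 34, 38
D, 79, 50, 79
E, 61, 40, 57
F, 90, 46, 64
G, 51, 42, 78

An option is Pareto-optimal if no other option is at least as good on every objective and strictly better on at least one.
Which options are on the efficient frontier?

A, B, D, G

A: not dominated (best price).
B: not dominated.
C: dominated by A (price 28≤40, fuel economy 47≥34, cargo 50≥38).
D: not dominated (best fuel economy).
E: dominated by G (price 51≤61, fuel economy 42≥40, cargo 78≥57).
F: dominated by D (price 79≤90, fuel economy 50≥46, cargo 79≥64).
G: not dominated.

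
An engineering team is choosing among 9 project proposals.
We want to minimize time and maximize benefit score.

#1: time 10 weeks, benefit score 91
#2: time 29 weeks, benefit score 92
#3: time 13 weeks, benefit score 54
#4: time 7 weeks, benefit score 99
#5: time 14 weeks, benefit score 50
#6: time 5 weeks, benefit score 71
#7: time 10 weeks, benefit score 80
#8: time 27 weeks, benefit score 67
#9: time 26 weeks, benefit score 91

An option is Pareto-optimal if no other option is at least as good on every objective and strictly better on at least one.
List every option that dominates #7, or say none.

#1: time 10≤10, benefit score 91≥80 — dominates #7.
#4: time 7≤10, benefit score 99≥80 — dominates #7.
Others (#2, #3, #5, #6, #8, #9) are each worse than #7 on at least one objective.

#1, #4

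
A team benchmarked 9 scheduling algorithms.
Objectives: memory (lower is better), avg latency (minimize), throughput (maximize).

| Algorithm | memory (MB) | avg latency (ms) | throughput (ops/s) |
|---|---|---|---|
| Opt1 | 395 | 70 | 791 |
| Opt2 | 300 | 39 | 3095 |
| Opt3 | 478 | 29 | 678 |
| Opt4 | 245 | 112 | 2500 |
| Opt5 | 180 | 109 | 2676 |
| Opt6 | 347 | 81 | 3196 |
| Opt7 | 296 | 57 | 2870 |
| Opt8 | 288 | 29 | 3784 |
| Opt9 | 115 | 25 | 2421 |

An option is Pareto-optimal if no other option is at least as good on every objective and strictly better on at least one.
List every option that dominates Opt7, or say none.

Opt8

Opt8: memory 288≤296, avg latency 29≤57, throughput 3784≥2870 — dominates Opt7.
Others (Opt1, Opt2, Opt3, Opt4, Opt5, Opt6, Opt9) are each worse than Opt7 on at least one objective.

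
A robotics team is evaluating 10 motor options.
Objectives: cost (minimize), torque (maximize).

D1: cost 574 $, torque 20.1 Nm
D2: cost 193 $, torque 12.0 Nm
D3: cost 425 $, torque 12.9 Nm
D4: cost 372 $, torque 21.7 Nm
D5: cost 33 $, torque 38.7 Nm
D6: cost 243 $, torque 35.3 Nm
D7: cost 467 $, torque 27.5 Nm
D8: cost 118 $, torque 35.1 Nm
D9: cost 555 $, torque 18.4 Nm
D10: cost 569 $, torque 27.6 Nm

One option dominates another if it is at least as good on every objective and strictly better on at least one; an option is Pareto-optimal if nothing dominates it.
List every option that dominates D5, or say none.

none

D1: worse on cost (574 vs 33).
D2: worse on cost (193 vs 33).
D3: worse on cost (425 vs 33).
D4: worse on cost (372 vs 33).
D6: worse on cost (243 vs 33).
D7: worse on cost (467 vs 33).
D8: worse on cost (118 vs 33).
D9: worse on cost (555 vs 33).
D10: worse on cost (569 vs 33).
No option dominates D5.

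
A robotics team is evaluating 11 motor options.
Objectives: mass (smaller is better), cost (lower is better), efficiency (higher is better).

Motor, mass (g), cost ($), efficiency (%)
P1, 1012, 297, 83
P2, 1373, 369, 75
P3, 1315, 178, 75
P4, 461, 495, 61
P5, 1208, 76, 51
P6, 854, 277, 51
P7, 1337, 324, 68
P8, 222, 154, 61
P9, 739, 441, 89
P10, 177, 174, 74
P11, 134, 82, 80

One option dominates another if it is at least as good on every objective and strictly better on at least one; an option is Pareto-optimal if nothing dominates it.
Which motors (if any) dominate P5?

none

P1: worse on cost (297 vs 76).
P2: worse on mass (1373 vs 1208).
P3: worse on mass (1315 vs 1208).
P4: worse on cost (495 vs 76).
P6: worse on cost (277 vs 76).
P7: worse on mass (1337 vs 1208).
P8: worse on cost (154 vs 76).
P9: worse on cost (441 vs 76).
P10: worse on cost (174 vs 76).
P11: worse on cost (82 vs 76).
No option dominates P5.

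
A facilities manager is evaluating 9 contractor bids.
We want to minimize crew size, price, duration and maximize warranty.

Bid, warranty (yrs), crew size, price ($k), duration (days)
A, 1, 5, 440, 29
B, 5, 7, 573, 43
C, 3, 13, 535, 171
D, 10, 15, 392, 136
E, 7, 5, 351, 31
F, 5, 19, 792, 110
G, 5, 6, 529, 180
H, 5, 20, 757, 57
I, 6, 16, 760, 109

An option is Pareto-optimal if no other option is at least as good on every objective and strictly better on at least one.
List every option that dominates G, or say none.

E: warranty 7≥5, crew size 5≤6, price 351≤529, duration 31≤180 — dominates G.
Others (A, B, C, D, F, H, I) are each worse than G on at least one objective.

E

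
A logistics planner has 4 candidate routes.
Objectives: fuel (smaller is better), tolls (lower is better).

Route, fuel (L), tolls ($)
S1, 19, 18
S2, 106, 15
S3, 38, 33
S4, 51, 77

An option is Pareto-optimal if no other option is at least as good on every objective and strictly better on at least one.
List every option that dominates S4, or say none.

S1: fuel 19≤51, tolls 18≤77 — dominates S4.
S3: fuel 38≤51, tolls 33≤77 — dominates S4.
Others (S2) are each worse than S4 on at least one objective.

S1, S3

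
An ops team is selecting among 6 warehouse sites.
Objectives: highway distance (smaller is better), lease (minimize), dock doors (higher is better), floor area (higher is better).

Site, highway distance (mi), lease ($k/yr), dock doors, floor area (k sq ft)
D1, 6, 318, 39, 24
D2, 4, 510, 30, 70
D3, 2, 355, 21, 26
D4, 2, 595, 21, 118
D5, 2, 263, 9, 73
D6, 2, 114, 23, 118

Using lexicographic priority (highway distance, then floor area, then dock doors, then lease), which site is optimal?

First minimize highway distance: best is 2, kept {D3, D4, D5, D6}.
Then maximize floor area: best is 118, kept {D4, D6}.
Then maximize dock doors: best is 23, kept {D6}.

D6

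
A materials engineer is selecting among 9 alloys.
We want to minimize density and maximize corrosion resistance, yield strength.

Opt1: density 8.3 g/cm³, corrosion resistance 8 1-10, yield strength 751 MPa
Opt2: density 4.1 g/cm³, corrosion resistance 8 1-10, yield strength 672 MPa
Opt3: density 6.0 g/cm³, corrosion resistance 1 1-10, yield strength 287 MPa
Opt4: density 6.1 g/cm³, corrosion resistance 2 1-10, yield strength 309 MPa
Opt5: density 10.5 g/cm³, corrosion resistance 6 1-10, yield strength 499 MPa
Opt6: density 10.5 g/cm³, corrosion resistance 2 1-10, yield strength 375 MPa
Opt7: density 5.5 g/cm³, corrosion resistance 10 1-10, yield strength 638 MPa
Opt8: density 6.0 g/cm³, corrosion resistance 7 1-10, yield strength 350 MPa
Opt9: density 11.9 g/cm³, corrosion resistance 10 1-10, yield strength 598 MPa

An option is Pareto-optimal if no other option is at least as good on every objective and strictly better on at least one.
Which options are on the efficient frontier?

Opt1: not dominated (best yield strength).
Opt2: not dominated (best density).
Opt3: dominated by Opt2 (density 4.1≤6.0, corrosion resistance 8≥1, yield strength 672≥287).
Opt4: dominated by Opt2 (density 4.1≤6.1, corrosion resistance 8≥2, yield strength 672≥309).
Opt5: dominated by Opt1 (density 8.3≤10.5, corrosion resistance 8≥6, yield strength 751≥499).
Opt6: dominated by Opt1 (density 8.3≤10.5, corrosion resistance 8≥2, yield strength 751≥375).
Opt7: not dominated.
Opt8: dominated by Opt2 (density 4.1≤6.0, corrosion resistance 8≥7, yield strength 672≥350).
Opt9: dominated by Opt7 (density 5.5≤11.9, corrosion resistance 10≥10, yield strength 638≥598).

Opt1, Opt2, Opt7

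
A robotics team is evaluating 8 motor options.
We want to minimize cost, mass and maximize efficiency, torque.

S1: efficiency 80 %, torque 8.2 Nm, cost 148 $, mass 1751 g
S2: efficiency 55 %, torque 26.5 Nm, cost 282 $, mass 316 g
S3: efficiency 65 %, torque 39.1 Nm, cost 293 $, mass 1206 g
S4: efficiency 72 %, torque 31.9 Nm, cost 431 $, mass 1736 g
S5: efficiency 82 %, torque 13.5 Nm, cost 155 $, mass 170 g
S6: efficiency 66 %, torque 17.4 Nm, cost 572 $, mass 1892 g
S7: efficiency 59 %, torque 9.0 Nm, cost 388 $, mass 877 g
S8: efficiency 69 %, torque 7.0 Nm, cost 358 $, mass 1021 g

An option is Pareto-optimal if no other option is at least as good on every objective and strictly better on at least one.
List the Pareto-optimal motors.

S1, S2, S3, S4, S5

S1: not dominated (best cost).
S2: not dominated.
S3: not dominated (best torque).
S4: not dominated.
S5: not dominated (best efficiency).
S6: dominated by S4 (efficiency 72≥66, torque 31.9≥17.4, cost 431≤572, mass 1736≤1892).
S7: dominated by S5 (efficiency 82≥59, torque 13.5≥9.0, cost 155≤388, mass 170≤877).
S8: dominated by S5 (efficiency 82≥69, torque 13.5≥7.0, cost 155≤358, mass 170≤1021).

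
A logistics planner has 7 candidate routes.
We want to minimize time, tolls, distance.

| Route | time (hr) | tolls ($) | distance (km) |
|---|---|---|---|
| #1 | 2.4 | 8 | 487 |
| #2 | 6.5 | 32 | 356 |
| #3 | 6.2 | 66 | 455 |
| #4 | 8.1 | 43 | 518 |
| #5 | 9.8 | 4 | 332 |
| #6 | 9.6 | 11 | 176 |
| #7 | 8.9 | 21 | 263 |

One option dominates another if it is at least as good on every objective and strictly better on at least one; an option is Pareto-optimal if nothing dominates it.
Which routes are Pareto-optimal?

#1: not dominated (best time).
#2: not dominated.
#3: not dominated.
#4: dominated by #1 (time 2.4≤8.1, tolls 8≤43, distance 487≤518).
#5: not dominated (best tolls).
#6: not dominated (best distance).
#7: not dominated.

#1, #2, #3, #5, #6, #7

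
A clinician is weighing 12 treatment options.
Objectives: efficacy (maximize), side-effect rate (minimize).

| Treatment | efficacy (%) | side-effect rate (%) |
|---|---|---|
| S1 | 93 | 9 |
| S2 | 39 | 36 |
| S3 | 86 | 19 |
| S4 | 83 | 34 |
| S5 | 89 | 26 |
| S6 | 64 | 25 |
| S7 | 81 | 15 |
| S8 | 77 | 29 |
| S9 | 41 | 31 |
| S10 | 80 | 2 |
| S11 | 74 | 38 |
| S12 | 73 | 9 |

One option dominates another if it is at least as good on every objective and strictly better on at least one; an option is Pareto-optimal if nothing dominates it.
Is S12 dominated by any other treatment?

S1 vs S12: efficacy 93≥73, side-effect rate 9≤9 — S1 is at least as good on every objective and strictly better on at least one, so S1 dominates S12.

Yes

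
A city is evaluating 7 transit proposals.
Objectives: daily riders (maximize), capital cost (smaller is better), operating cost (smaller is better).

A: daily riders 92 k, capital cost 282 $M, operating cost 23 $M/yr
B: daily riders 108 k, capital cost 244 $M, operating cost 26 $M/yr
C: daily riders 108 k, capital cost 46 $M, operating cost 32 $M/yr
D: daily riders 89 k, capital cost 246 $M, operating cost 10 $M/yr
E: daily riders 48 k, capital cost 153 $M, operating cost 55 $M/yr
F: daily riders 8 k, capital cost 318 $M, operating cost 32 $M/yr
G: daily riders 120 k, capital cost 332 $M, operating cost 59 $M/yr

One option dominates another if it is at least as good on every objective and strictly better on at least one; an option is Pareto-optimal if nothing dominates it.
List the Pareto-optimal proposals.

A: not dominated.
B: not dominated.
C: not dominated (best capital cost).
D: not dominated (best operating cost).
E: dominated by C (daily riders 108≥48, capital cost 46≤153, operating cost 32≤55).
F: dominated by A (daily riders 92≥8, capital cost 282≤318, operating cost 23≤32).
G: not dominated (best daily riders).

A, B, C, D, G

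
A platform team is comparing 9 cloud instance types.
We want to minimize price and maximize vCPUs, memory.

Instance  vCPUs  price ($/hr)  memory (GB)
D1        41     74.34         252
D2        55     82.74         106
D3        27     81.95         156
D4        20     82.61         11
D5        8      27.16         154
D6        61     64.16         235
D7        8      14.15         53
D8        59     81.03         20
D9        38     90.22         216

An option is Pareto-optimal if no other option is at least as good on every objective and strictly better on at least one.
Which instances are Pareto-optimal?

D1: not dominated (best memory).
D2: dominated by D6 (vCPUs 61≥55, price 64.16≤82.74, memory 235≥106).
D3: dominated by D1 (vCPUs 41≥27, price 74.34≤81.95, memory 252≥156).
D4: dominated by D1 (vCPUs 41≥20, price 74.34≤82.61, memory 252≥11).
D5: not dominated.
D6: not dominated (best vCPUs).
D7: not dominated (best price).
D8: dominated by D6 (vCPUs 61≥59, price 64.16≤81.03, memory 235≥20).
D9: dominated by D1 (vCPUs 41≥38, price 74.34≤90.22, memory 252≥216).

D1, D5, D6, D7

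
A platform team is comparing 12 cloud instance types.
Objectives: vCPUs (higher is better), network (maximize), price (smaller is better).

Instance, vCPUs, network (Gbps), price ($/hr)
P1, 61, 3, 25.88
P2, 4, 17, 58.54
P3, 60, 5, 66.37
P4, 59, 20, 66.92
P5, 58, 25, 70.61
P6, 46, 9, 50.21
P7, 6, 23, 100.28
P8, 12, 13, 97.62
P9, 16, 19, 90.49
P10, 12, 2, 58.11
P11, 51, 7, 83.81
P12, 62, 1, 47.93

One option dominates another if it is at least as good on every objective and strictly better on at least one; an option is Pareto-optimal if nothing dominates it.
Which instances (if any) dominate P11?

P4, P5

P4: vCPUs 59≥51, network 20≥7, price 66.92≤83.81 — dominates P11.
P5: vCPUs 58≥51, network 25≥7, price 70.61≤83.81 — dominates P11.
Others (P1, P2, P3, P6, P7, P8, P9, P10, P12) are each worse than P11 on at least one objective.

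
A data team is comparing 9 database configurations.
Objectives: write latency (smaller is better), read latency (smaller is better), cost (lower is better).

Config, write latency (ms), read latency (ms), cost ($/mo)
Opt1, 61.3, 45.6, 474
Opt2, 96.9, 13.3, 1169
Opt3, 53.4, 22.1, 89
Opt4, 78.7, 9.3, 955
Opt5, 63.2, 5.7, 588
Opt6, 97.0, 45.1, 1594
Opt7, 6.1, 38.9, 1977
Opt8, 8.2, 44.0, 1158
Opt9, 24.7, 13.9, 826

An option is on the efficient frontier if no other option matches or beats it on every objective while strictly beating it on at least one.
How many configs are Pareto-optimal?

Opt1: dominated by Opt3 (write latency 53.4≤61.3, read latency 22.1≤45.6, cost 89≤474).
Opt2: dominated by Opt4 (write latency 78.7≤96.9, read latency 9.3≤13.3, cost 955≤1169).
Opt3: not dominated (best cost).
Opt4: dominated by Opt5 (write latency 63.2≤78.7, read latency 5.7≤9.3, cost 588≤955).
Opt5: not dominated (best read latency).
Opt6: dominated by Opt2 (write latency 96.9≤97.0, read latency 13.3≤45.1, cost 1169≤1594).
Opt7: not dominated (best write latency).
Opt8: not dominated.
Opt9: not dominated.
Pareto-optimal: Opt3, Opt5, Opt7, Opt8, Opt9 → 5.

5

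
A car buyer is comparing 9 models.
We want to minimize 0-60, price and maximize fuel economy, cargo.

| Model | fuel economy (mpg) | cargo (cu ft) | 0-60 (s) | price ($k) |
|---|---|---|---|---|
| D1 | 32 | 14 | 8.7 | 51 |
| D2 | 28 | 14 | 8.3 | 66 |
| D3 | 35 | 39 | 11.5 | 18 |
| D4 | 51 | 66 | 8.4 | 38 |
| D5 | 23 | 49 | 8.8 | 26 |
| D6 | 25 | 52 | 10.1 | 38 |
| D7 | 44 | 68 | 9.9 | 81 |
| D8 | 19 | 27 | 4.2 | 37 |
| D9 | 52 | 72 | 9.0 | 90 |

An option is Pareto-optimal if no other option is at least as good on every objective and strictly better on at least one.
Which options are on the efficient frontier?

D2, D3, D4, D5, D7, D8, D9

D1: dominated by D4 (fuel economy 51≥32, cargo 66≥14, 0-60 8.4≤8.7, price 38≤51).
D2: not dominated.
D3: not dominated (best price).
D4: not dominated.
D5: not dominated.
D6: dominated by D4 (fuel economy 51≥25, cargo 66≥52, 0-60 8.4≤10.1, price 38≤38).
D7: not dominated.
D8: not dominated (best 0-60).
D9: not dominated (best fuel economy).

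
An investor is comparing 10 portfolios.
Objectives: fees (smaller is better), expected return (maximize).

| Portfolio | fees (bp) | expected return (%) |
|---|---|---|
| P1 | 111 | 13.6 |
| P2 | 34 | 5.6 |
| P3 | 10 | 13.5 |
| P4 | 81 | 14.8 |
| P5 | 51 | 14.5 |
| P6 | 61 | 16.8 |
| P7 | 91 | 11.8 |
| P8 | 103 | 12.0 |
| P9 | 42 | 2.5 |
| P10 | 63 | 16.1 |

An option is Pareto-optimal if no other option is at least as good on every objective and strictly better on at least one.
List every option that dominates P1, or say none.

P4: fees 81≤111, expected return 14.8≥13.6 — dominates P1.
P5: fees 51≤111, expected return 14.5≥13.6 — dominates P1.
P6: fees 61≤111, expected return 16.8≥13.6 — dominates P1.
P10: fees 63≤111, expected return 16.1≥13.6 — dominates P1.
Others (P2, P3, P7, P8, P9) are each worse than P1 on at least one objective.

P4, P5, P6, P10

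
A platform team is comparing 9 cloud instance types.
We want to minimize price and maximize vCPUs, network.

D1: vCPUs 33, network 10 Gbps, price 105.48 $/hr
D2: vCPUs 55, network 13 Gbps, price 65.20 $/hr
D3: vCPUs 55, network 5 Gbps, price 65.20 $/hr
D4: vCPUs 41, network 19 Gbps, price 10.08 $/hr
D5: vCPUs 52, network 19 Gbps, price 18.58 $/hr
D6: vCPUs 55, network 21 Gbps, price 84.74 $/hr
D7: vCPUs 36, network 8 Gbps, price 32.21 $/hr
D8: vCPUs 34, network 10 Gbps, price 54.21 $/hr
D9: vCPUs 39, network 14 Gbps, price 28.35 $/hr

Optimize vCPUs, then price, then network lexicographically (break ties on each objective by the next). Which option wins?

First maximize vCPUs: best is 55, kept {D2, D3, D6}.
Then minimize price: best is 65.20, kept {D2, D3}.
Then maximize network: best is 13, kept {D2}.

D2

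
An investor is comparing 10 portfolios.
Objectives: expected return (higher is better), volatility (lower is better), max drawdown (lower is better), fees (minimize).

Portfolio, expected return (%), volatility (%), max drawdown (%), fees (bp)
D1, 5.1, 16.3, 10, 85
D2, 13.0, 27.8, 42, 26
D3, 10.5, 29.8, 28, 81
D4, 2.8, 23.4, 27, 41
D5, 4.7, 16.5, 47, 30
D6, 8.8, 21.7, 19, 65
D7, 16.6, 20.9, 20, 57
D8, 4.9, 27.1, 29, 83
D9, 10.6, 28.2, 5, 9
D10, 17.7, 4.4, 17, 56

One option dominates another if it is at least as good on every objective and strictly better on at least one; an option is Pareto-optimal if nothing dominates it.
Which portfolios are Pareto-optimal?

D1, D2, D4, D5, D9, D10

D1: not dominated.
D2: not dominated.
D3: dominated by D7 (expected return 16.6≥10.5, volatility 20.9≤29.8, max drawdown 20≤28, fees 57≤81).
D4: not dominated.
D5: not dominated.
D6: dominated by D10 (expected return 17.7≥8.8, volatility 4.4≤21.7, max drawdown 17≤19, fees 56≤65).
D7: dominated by D10 (expected return 17.7≥16.6, volatility 4.4≤20.9, max drawdown 17≤20, fees 56≤57).
D8: dominated by D6 (expected return 8.8≥4.9, volatility 21.7≤27.1, max drawdown 19≤29, fees 65≤83).
D9: not dominated (best max drawdown).
D10: not dominated (best expected return).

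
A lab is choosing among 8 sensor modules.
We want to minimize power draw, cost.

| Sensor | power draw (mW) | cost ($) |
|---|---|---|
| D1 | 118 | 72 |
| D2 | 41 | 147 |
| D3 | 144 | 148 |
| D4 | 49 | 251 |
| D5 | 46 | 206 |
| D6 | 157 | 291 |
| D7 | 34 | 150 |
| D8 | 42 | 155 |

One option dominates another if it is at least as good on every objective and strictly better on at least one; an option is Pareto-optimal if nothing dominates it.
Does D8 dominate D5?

Yes

D8 vs D5: power draw 42≤46, cost 155≤206 — D8 is at least as good on every objective with at least one strict improvement.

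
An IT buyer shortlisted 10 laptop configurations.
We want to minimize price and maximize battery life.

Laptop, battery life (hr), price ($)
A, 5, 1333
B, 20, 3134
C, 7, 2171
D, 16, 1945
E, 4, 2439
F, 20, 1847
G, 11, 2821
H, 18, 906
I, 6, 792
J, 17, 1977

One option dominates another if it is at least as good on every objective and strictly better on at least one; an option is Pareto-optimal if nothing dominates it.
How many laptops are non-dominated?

3

A: dominated by H (battery life 18≥5, price 906≤1333).
B: dominated by F (battery life 20≥20, price 1847≤3134).
C: dominated by D (battery life 16≥7, price 1945≤2171).
D: dominated by F (battery life 20≥16, price 1847≤1945).
E: dominated by A (battery life 5≥4, price 1333≤2439).
F: not dominated.
G: dominated by D (battery life 16≥11, price 1945≤2821).
H: not dominated.
I: not dominated (best price).
J: dominated by F (battery life 20≥17, price 1847≤1977).
Pareto-optimal: F, H, I → 3.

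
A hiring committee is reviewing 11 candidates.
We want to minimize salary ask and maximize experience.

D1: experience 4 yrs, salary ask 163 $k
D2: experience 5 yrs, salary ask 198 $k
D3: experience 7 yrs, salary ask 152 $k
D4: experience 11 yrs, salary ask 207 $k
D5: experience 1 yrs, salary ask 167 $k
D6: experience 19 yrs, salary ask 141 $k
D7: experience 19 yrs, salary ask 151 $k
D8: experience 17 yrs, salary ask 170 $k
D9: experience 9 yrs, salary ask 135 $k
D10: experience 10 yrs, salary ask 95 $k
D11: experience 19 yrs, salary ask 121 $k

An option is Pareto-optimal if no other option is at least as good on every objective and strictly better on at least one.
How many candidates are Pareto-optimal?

2

D1: dominated by D3 (experience 7≥4, salary ask 152≤163).
D2: dominated by D3 (experience 7≥5, salary ask 152≤198).
D3: dominated by D6 (experience 19≥7, salary ask 141≤152).
D4: dominated by D6 (experience 19≥11, salary ask 141≤207).
D5: dominated by D1 (experience 4≥1, salary ask 163≤167).
D6: dominated by D11 (experience 19≥19, salary ask 121≤141).
D7: dominated by D6 (experience 19≥19, salary ask 141≤151).
D8: dominated by D6 (experience 19≥17, salary ask 141≤170).
D9: dominated by D10 (experience 10≥9, salary ask 95≤135).
D10: not dominated (best salary ask).
D11: not dominated.
Pareto-optimal: D10, D11 → 2.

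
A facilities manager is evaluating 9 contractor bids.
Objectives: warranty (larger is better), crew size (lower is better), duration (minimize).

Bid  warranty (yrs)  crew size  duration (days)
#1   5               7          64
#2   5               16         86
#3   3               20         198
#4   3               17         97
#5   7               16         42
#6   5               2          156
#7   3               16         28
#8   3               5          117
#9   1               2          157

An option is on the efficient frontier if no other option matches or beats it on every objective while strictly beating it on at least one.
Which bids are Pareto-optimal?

#1: not dominated.
#2: dominated by #1 (warranty 5≥5, crew size 7≤16, duration 64≤86).
#3: dominated by #1 (warranty 5≥3, crew size 7≤20, duration 64≤198).
#4: dominated by #1 (warranty 5≥3, crew size 7≤17, duration 64≤97).
#5: not dominated (best warranty).
#6: not dominated.
#7: not dominated (best duration).
#8: not dominated.
#9: dominated by #6 (warranty 5≥1, crew size 2≤2, duration 156≤157).

#1, #5, #6, #7, #8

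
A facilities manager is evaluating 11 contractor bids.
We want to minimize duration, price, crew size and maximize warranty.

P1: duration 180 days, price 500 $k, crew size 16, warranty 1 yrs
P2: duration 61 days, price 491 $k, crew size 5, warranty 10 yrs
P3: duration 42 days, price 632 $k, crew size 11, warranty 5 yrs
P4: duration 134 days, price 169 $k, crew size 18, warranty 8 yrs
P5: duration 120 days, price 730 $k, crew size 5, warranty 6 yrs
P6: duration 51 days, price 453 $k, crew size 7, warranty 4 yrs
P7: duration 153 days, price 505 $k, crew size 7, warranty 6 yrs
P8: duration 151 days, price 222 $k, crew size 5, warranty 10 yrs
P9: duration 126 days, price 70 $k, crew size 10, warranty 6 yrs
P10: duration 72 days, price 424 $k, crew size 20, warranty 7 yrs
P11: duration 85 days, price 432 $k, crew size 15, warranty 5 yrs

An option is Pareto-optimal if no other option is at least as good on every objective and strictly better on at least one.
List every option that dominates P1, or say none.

P2, P6, P8, P9, P11

P2: duration 61≤180, price 491≤500, crew size 5≤16, warranty 10≥1 — dominates P1.
P6: duration 51≤180, price 453≤500, crew size 7≤16, warranty 4≥1 — dominates P1.
P8: duration 151≤180, price 222≤500, crew size 5≤16, warranty 10≥1 — dominates P1.
P9: duration 126≤180, price 70≤500, crew size 10≤16, warranty 6≥1 — dominates P1.
P11: duration 85≤180, price 432≤500, crew size 15≤16, warranty 5≥1 — dominates P1.
Others (P3, P4, P5, P7, P10) are each worse than P1 on at least one objective.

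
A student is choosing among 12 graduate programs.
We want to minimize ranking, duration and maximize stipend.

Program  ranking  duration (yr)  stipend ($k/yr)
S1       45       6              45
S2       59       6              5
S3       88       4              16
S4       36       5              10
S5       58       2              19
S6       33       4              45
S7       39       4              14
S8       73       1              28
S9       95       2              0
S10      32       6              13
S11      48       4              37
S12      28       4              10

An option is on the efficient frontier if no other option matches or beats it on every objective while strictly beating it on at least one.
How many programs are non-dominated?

5

S1: dominated by S6 (ranking 33≤45, duration 4≤6, stipend 45≥45).
S2: dominated by S1 (ranking 45≤59, duration 6≤6, stipend 45≥5).
S3: dominated by S5 (ranking 58≤88, duration 2≤4, stipend 19≥16).
S4: dominated by S6 (ranking 33≤36, duration 4≤5, stipend 45≥10).
S5: not dominated.
S6: not dominated.
S7: dominated by S6 (ranking 33≤39, duration 4≤4, stipend 45≥14).
S8: not dominated (best duration).
S9: dominated by S5 (ranking 58≤95, duration 2≤2, stipend 19≥0).
S10: not dominated.
S11: dominated by S6 (ranking 33≤48, duration 4≤4, stipend 45≥37).
S12: not dominated (best ranking).
Pareto-optimal: S5, S6, S8, S10, S12 → 5.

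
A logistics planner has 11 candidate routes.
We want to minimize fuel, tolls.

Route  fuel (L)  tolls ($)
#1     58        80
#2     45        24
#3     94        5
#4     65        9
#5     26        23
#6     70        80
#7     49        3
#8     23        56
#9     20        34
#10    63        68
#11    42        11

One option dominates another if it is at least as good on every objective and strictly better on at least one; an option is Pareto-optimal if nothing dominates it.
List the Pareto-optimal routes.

#1: dominated by #2 (fuel 45≤58, tolls 24≤80).
#2: dominated by #5 (fuel 26≤45, tolls 23≤24).
#3: dominated by #7 (fuel 49≤94, tolls 3≤5).
#4: dominated by #7 (fuel 49≤65, tolls 3≤9).
#5: not dominated.
#6: dominated by #1 (fuel 58≤70, tolls 80≤80).
#7: not dominated (best tolls).
#8: dominated by #9 (fuel 20≤23, tolls 34≤56).
#9: not dominated (best fuel).
#10: dominated by #2 (fuel 45≤63, tolls 24≤68).
#11: not dominated.

#5, #7, #9, #11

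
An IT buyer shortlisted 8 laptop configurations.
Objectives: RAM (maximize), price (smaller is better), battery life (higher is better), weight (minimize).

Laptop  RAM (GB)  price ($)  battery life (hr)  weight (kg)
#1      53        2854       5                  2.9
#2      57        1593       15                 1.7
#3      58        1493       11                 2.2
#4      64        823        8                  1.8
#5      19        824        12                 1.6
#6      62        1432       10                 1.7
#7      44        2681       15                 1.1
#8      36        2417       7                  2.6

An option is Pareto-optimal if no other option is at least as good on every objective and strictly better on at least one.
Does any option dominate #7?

#1: worse on price (2854 vs 2681).
#2: worse on weight (1.7 vs 1.1).
#3: worse on battery life (11 vs 15).
#4: worse on battery life (8 vs 15).
#5: worse on RAM (19 vs 44).
#6: worse on battery life (10 vs 15).
#8: worse on RAM (36 vs 44).
No option is at least as good as #7 on every objective and strictly better on one.

No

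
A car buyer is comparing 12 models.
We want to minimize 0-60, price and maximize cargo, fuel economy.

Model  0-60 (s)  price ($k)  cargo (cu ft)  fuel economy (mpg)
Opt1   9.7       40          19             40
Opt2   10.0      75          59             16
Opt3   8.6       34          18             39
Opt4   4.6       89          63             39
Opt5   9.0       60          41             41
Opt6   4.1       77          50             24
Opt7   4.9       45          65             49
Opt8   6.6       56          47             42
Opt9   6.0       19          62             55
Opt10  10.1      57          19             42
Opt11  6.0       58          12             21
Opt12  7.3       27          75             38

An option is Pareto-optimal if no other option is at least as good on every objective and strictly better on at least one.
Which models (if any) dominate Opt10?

Opt7, Opt8, Opt9

Opt7: 0-60 4.9≤10.1, price 45≤57, cargo 65≥19, fuel economy 49≥42 — dominates Opt10.
Opt8: 0-60 6.6≤10.1, price 56≤57, cargo 47≥19, fuel economy 42≥42 — dominates Opt10.
Opt9: 0-60 6.0≤10.1, price 19≤57, cargo 62≥19, fuel economy 55≥42 — dominates Opt10.
Others (Opt1, Opt2, Opt3, Opt4, Opt5, Opt6, Opt11, Opt12) are each worse than Opt10 on at least one objective.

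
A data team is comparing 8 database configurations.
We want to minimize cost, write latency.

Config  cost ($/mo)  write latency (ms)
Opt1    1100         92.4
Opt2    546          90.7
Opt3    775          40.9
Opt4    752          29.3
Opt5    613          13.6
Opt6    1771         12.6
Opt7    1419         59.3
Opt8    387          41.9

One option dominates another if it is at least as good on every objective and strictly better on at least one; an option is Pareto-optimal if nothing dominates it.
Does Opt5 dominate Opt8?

Opt5 vs Opt8: Opt5 is worse on cost (613 vs 387), so it does not dominate Opt8.

No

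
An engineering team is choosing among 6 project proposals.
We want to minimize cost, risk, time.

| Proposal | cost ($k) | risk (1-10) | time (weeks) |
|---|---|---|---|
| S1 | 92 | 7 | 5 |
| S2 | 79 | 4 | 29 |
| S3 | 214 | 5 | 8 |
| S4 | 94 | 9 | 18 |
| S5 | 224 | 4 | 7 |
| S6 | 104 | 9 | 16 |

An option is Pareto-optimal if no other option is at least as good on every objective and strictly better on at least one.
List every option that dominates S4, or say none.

S1

S1: cost 92≤94, risk 7≤9, time 5≤18 — dominates S4.
Others (S2, S3, S5, S6) are each worse than S4 on at least one objective.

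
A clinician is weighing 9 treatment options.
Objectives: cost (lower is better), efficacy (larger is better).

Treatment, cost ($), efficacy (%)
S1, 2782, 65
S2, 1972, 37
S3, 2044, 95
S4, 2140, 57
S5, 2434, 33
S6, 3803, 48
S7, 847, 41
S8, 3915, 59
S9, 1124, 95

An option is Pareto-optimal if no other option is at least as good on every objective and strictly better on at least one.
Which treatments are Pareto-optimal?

S1: dominated by S3 (cost 2044≤2782, efficacy 95≥65).
S2: dominated by S7 (cost 847≤1972, efficacy 41≥37).
S3: dominated by S9 (cost 1124≤2044, efficacy 95≥95).
S4: dominated by S3 (cost 2044≤2140, efficacy 95≥57).
S5: dominated by S2 (cost 1972≤2434, efficacy 37≥33).
S6: dominated by S1 (cost 2782≤3803, efficacy 65≥48).
S7: not dominated (best cost).
S8: dominated by S1 (cost 2782≤3915, efficacy 65≥59).
S9: not dominated.

S7, S9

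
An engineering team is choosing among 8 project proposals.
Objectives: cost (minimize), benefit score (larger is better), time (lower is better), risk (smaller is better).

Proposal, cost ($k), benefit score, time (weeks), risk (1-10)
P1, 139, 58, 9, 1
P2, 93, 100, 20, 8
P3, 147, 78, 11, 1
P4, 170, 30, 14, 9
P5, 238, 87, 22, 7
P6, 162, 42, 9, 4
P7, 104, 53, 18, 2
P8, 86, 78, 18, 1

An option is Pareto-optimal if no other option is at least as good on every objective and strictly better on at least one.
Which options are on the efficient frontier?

P1: not dominated.
P2: not dominated (best benefit score).
P3: not dominated.
P4: dominated by P1 (cost 139≤170, benefit score 58≥30, time 9≤14, risk 1≤9).
P5: not dominated.
P6: dominated by P1 (cost 139≤162, benefit score 58≥42, time 9≤9, risk 1≤4).
P7: dominated by P8 (cost 86≤104, benefit score 78≥53, time 18≤18, risk 1≤2).
P8: not dominated (best cost).

P1, P2, P3, P5, P8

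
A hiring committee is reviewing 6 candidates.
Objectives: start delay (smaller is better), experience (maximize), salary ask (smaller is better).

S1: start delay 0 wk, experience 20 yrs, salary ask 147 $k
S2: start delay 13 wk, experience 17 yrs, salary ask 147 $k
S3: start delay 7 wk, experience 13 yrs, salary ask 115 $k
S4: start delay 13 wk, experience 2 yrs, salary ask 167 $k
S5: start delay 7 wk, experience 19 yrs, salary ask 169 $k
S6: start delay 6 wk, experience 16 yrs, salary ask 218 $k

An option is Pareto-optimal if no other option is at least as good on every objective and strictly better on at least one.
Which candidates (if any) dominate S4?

S1: start delay 0≤13, experience 20≥2, salary ask 147≤167 — dominates S4.
S2: start delay 13≤13, experience 17≥2, salary ask 147≤167 — dominates S4.
S3: start delay 7≤13, experience 13≥2, salary ask 115≤167 — dominates S4.
Others (S5, S6) are each worse than S4 on at least one objective.

S1, S2, S3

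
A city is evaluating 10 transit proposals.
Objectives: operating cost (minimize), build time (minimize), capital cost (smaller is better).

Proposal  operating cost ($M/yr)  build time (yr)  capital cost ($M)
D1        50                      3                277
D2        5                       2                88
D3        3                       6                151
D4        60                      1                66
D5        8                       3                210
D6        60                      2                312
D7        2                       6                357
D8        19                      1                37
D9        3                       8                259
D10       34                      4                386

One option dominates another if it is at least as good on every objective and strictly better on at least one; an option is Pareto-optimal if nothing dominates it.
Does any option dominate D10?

Yes

D2 vs D10: operating cost 5≤34, build time 2≤4, capital cost 88≤386 — D2 is at least as good on every objective and strictly better on at least one, so D2 dominates D10.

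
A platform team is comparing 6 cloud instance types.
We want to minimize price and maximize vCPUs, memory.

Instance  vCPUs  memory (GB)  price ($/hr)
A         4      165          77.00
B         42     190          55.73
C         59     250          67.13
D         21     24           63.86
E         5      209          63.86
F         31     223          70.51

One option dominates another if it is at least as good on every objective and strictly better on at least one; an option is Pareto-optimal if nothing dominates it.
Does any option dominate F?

C vs F: vCPUs 59≥31, memory 250≥223, price 67.13≤70.51 — C is at least as good on every objective and strictly better on at least one, so C dominates F.

Yes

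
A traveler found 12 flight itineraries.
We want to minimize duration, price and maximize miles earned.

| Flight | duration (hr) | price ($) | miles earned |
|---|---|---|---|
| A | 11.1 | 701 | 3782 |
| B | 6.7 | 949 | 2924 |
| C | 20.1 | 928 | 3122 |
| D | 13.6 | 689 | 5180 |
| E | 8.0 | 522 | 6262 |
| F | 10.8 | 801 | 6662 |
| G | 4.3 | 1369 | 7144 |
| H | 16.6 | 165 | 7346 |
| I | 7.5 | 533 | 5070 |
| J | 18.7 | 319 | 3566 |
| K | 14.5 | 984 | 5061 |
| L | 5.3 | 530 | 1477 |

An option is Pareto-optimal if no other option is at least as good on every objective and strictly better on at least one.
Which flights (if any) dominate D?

E: duration 8.0≤13.6, price 522≤689, miles earned 6262≥5180 — dominates D.
Others (A, B, C, F, G, H, I, J, K, L) are each worse than D on at least one objective.

E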